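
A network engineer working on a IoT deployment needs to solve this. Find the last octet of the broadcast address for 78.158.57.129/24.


Given: IP = 78.158.57.129, prefix = /24
Host bits = 32 - 24 = 8
Network last octet = 129 AND mask = 0
Host part size = 2^8 - 1 = 255
Broadcast last octet = 0 OR 255 = 255

255


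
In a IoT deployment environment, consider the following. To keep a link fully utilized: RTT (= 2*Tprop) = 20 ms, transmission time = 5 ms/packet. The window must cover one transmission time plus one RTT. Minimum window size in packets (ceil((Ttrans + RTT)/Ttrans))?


Given: Ttrans = 5 ms, RTT = 20 ms (= 2 * Tprop, Tprop = 10 ms)
Time until first ACK returns = Ttrans + RTT = 5 + 20 = 25 ms
Need W * Ttrans >= Ttrans + RTT  ->  W >= (Ttrans + RTT) / Ttrans
(Ttrans + RTT) / Ttrans = 25 / 5 = 5
W_min = ceil(5) = 5

5


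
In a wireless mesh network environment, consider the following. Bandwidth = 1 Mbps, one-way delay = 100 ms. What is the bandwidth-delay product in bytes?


Given: bandwidth = 1 Mbps, delay = 100 ms
BDP in bits = 1 * 10^6 * 100 / 1000
BDP in bits = 100000
BDP in bytes = 100000 / 8 = 12500

12500


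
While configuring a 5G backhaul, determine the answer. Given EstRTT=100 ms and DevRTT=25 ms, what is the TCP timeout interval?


Given: EstRTT = 100 ms, DevRTT = 25 ms
Timeout = EstRTT + 4 * DevRTT
4 * DevRTT = 4 * 25 = 100
Timeout = 100 + 100 = 200 ms

200


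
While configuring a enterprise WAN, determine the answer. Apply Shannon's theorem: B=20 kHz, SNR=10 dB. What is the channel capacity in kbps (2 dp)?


Given: B = 20 kHz, SNR = 10 dB
SNR linear = 10^(10/10) = 10
1 + SNR = 11
log2(11) = 3.4594316186
C = 20 * 1000 * 3.4594316186 = 69188.6324 bps
C = 69.188632 kbps -> 69.19 kbps (2 dp)

69.19


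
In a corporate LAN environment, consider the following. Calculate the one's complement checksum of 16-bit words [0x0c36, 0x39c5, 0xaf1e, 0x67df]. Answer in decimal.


Given words: [0x0c36, 0x39c5, 0xaf1e, 0x67df]
Step 1: Sum all words
Raw sum = 3126 + 14789 + 44830 + 26591 = 89336
Step 2: Fold carry: (23800 + 1) = 23801
One's complement = ~23801 & 0xFFFF = 41734

41734


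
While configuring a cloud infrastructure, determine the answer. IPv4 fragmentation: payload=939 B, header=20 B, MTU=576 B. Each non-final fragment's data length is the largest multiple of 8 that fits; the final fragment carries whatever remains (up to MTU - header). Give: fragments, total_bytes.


Max data per non-final fragment = floor((MTU - header)/8)*8 = floor((576 - 20)/8)*8 = floor(556/8)*8 = 552 B
Final fragment needs no 8-byte alignment: it can carry up to MTU - header = 556 B
Non-final fragments needed = ceil((payload - 556) / 552) = ceil(383/552) = ceil(0.6938) = 1
Number of fragments = 1 + 1 = 2
Fragment sizes (data): 1 * 552 B + 387 B (last, 387 <= 556 OK)
Total bytes sent = payload + n_frags * header = 939 + 2*20 = 939 + 40 = 979 B

2, 979


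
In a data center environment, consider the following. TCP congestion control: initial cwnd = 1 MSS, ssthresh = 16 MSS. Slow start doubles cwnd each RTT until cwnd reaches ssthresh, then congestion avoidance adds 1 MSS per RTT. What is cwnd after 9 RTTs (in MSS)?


RTT 0: cwnd = 1 MSS (initial)
RTT 1: cwnd = 2 MSS (slow start, doubled)
RTT 2: cwnd = 4 MSS (slow start, doubled)
RTT 3: cwnd = 8 MSS (slow start, doubled)
RTT 4: cwnd = 16 MSS (slow start, doubled)
RTT 5: cwnd = 17 MSS (congestion avoidance, +1)
RTT 6: cwnd = 18 MSS (congestion avoidance, +1)
RTT 7: cwnd = 19 MSS (congestion avoidance, +1)
RTT 8: cwnd = 20 MSS (congestion avoidance, +1)
RTT 9: cwnd = 21 MSS (congestion avoidance, +1)

21


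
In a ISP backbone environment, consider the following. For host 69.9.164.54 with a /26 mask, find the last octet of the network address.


Given: IP = 69.9.164.54, prefix = /26
Subnet mask = 255.255.255.192
Last octet of IP: 54
Last octet of mask: 192
Network last octet = 54 AND 192 = 0

0


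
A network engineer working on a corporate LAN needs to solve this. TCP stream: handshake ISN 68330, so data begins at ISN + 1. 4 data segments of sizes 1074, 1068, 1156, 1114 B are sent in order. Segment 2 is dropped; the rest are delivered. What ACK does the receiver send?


SYN uses sequence number 68330; first data byte = ISN + 1 = 68331.
Segment 1: SEQ = 68331, len = 1074 B, covers [68331, 69404]
Segment 2: SEQ = 69405, len = 1068 B, covers [69405, 70472] [LOST]
Segment 3: SEQ = 70473, len = 1156 B, covers [70473, 71628]
Segment 4: SEQ = 71629, len = 1114 B, covers [71629, 72742]
In-order data received: bytes [68331, 69404] (segments 1..1).
Segment 2 missing -> gap begins at byte 69405; later segments buffered out of order.
Cumulative ACK = next expected in-order byte = 68331 + 1074 = 69405

69405


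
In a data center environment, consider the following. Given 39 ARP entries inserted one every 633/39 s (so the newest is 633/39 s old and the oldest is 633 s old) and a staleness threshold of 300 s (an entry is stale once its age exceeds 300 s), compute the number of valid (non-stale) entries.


Ages are k * 633/39 s for k = 1..39 (spacing = 16.2308 s).
Entry k is valid iff k * 633/39 <= 300 iff k <= 39 * 300 / 633 = 18.4834
n_valid = floor(18.4834) = 18
(n_stale = 39 - 18 = 21)

18


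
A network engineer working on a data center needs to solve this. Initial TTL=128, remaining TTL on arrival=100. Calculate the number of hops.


Given: initial TTL = 128, received TTL = 100
Hops = initial TTL - received TTL
Hops = 128 - 100 = 28

28


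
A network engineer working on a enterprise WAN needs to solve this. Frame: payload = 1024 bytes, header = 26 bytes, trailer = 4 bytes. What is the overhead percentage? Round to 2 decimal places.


Given: payload = 1024 B, header = 26 B, trailer = 4 B
Overhead bytes = header + trailer = 26 + 4 = 30
Total frame = payload + overhead = 1024 + 30 = 1054
Overhead % = 30 / 1054 * 100 = 2.8463% -> 2.85% (2 dp)

2.85


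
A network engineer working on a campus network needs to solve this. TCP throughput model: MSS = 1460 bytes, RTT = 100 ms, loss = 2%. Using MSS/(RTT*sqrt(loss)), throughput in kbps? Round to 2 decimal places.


Given: MSS = 1460 bytes, RTT = 100 ms, loss = 2%
RTT in seconds = 100 / 1000 = 0.1
Loss rate = 2% = 0.02
sqrt(loss) = sqrt(0.02) = 0.141421356237
Throughput (bytes/s) = 1460 / (0.1 * 0.141421356237) = 103237.5901
Throughput (kbps) = 103237.5901 * 8 / 1000 = 825.900720 -> 825.90 kbps (2 dp)

825.90


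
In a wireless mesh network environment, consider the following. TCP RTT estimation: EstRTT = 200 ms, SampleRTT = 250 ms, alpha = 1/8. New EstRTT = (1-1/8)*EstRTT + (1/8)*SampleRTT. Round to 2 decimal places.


Given: EstRTT = 200 ms, SampleRTT = 250 ms, alpha = 1/8
New EstRTT = (1 - alpha) * EstRTT + alpha * SampleRTT
(7/8) * 200 = 175
(1/8) * 250 = 31.25
New EstRTT = 175 + 31.25 = 206.25 ms -> 206.25 ms (2 dp)

206.25


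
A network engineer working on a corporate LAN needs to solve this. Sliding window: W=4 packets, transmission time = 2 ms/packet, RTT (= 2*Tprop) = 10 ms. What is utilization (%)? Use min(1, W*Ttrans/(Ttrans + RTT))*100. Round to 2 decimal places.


Given: W = 4, Ttrans = 2 ms, RTT = 10 ms (= 2 * Tprop, Tprop = 5 ms)
Cycle time = Ttrans + RTT = 2 + 10 = 12 ms (first packet sent until its ACK returns)
W * Ttrans = 4 * 2 = 8 ms of sending per cycle
W * Ttrans / (Ttrans + RTT) = 8 / 12 = 0.666667
U = min(1, 0.666667) = 0.666667
U% = 66.67%

66.67


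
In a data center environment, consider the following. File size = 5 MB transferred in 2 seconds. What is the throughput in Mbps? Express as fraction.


Given: file = 5 MB, time = 2 s
File in Mb = 5 * 8 = 40 Mb
Throughput = 40 / 2 Mbps
Throughput = 20 Mbps

20


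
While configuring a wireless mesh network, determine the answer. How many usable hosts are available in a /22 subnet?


Given: subnet mask /22
Host bits = 32 - 22 = 10
Total addresses = 2^10 = 1024
Usable hosts = 1024 - 2 (network + broadcast) = 1022

1022


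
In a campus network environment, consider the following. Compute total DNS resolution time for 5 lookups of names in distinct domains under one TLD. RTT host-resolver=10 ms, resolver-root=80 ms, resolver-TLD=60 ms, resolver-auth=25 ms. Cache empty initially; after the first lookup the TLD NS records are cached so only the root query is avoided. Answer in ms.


Lookup 1 (cold cache): local + root + TLD + auth = 10 + 80 + 60 + 25 = 175 ms
Lookups 2..5 (TLD NS cached -> skip root; new domain -> still ask TLD and auth): local + TLD + auth = 10 + 60 + 25 = 95 ms each
Remaining 4 lookups: 4 * 95 = 380 ms
Total = 175 + 380 = 555 ms

555


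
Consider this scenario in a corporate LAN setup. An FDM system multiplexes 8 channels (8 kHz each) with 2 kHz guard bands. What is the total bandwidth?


Given: 8 channels, 8 kHz each, guard = 2 kHz
Channel bandwidth = 8 * 8 = 64 kHz
Guard bands = 7 gaps * 2 kHz = 14 kHz
Total = 64 + 14 = 78 kHz

78


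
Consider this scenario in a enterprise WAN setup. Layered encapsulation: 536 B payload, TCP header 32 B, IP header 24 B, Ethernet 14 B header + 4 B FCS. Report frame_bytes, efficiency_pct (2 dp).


TCP segment = 536 + 32 = 568 B
IP packet = 568 + 24 = 592 B
Ethernet frame = 592 + 14 + 4 = 610 B
Efficiency = app / frame = 536 / 610 = 0.878689 = 87.8689% -> 87.87% (2 dp)

610, 87.87


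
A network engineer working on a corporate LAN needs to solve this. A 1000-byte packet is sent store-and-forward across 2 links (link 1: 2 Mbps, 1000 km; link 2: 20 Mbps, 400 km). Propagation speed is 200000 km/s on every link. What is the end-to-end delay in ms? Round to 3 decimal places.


Packet = 1000 bytes = 8000 bits. Store-and-forward: sum (t_trans + t_prop) per link.
Link 1: t_trans = 8000/(2*10^6) s = 4.0000 ms; t_prop = 1000/200000 s = 5.0000 ms; subtotal = 9.0000 ms
Link 2: t_trans = 8000/(20*10^6) s = 0.4000 ms; t_prop = 400/200000 s = 2.0000 ms; subtotal = 2.4000 ms
End-to-end = 9.0000 + 2.4000 = 11.4000 ms -> 11.400 ms (3 dp)

11.400


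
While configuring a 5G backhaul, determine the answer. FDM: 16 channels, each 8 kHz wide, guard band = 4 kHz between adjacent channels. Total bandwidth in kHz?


Given: 16 channels, 8 kHz each, guard = 4 kHz
Channel bandwidth = 16 * 8 = 128 kHz
Guard bands = 15 gaps * 4 kHz = 60 kHz
Total = 128 + 60 = 188 kHz

188


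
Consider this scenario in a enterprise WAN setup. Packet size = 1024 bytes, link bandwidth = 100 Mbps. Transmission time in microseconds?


Given: packet = 1024 bytes, bandwidth = 100 Mbps
Packet in bits = 1024 * 8 = 8192 bits
Bandwidth = 100 * 10^6 = 100000000 bps
Time = 8192 / 100000000 seconds
Time in us = 8192 * 10^6 / 100000000 = 81.92

81.92


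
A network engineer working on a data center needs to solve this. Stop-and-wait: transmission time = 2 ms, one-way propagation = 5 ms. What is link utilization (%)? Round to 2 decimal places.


Given: Ttrans = 2 ms, Tprop = 5 ms
RTT = 2 * Tprop = 2 * 5 = 10 ms
U = Ttrans / (Ttrans + RTT)
U = 2 / (2 + 10)
U = 2 / 12 = 0.166667
U% = 16.67%

16.67


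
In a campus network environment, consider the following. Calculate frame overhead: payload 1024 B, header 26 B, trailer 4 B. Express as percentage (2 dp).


Given: payload = 1024 B, header = 26 B, trailer = 4 B
Overhead bytes = header + trailer = 26 + 4 = 30
Total frame = payload + overhead = 1024 + 30 = 1054
Overhead % = 30 / 1054 * 100 = 2.8463% -> 2.85% (2 dp)

2.85


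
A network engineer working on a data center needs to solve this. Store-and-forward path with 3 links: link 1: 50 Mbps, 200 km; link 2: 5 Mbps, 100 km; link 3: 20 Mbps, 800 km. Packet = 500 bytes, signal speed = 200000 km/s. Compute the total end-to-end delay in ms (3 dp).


Packet = 500 bytes = 4000 bits. Store-and-forward: sum (t_trans + t_prop) per link.
Link 1: t_trans = 4000/(50*10^6) s = 0.0800 ms; t_prop = 200/200000 s = 1.0000 ms; subtotal = 1.0800 ms
Link 2: t_trans = 4000/(5*10^6) s = 0.8000 ms; t_prop = 100/200000 s = 0.5000 ms; subtotal = 1.3000 ms
Link 3: t_trans = 4000/(20*10^6) s = 0.2000 ms; t_prop = 800/200000 s = 4.0000 ms; subtotal = 4.2000 ms
End-to-end = 1.0800 + 1.3000 + 4.2000 = 6.5800 ms -> 6.580 ms (3 dp)

6.580


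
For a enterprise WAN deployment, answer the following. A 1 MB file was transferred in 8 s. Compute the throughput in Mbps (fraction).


Given: file = 1 MB, time = 8 s
File in Mb = 1 * 8 = 8 Mb
Throughput = 8 / 8 Mbps
Throughput = 1 Mbps

1


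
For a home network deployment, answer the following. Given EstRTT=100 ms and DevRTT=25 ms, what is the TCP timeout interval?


Given: EstRTT = 100 ms, DevRTT = 25 ms
Timeout = EstRTT + 4 * DevRTT
4 * DevRTT = 4 * 25 = 100
Timeout = 100 + 100 = 200 ms

200


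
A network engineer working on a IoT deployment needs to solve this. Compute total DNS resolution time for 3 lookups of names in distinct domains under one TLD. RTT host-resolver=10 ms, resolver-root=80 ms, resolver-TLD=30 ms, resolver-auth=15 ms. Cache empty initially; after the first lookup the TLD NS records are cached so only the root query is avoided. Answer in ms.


Lookup 1 (cold cache): local + root + TLD + auth = 10 + 80 + 30 + 15 = 135 ms
Lookups 2..3 (TLD NS cached -> skip root; new domain -> still ask TLD and auth): local + TLD + auth = 10 + 30 + 15 = 55 ms each
Remaining 2 lookups: 2 * 55 = 110 ms
Total = 135 + 110 = 245 ms

245


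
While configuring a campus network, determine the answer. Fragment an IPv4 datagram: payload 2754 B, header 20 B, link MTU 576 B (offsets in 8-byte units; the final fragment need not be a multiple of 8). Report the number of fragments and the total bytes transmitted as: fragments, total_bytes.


Max data per non-final fragment = floor((MTU - header)/8)*8 = floor((576 - 20)/8)*8 = floor(556/8)*8 = 552 B
Final fragment needs no 8-byte alignment: it can carry up to MTU - header = 556 B
Non-final fragments needed = ceil((payload - 556) / 552) = ceil(2198/552) = ceil(3.9819) = 4
Number of fragments = 4 + 1 = 5
Fragment sizes (data): 4 * 552 B + 546 B (last, 546 <= 556 OK)
Total bytes sent = payload + n_frags * header = 2754 + 5*20 = 2754 + 100 = 2854 B

5, 2854


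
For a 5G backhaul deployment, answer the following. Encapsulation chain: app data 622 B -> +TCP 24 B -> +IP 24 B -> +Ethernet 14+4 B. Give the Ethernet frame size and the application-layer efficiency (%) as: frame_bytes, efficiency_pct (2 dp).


TCP segment = 622 + 24 = 646 B
IP packet = 646 + 24 = 670 B
Ethernet frame = 670 + 14 + 4 = 688 B
Efficiency = app / frame = 622 / 688 = 0.904070 = 90.4070% -> 90.41% (2 dp)

688, 90.41


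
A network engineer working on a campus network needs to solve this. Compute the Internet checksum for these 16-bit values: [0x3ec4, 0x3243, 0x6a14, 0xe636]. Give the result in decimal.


Given words: [0x3ec4, 0x3243, 0x6a14, 0xe636]
Step 1: Sum all words
Raw sum = 16068 + 12867 + 27156 + 58934 = 115025
Step 2: Fold carry: (49489 + 1) = 49490
One's complement = ~49490 & 0xFFFF = 16045

16045


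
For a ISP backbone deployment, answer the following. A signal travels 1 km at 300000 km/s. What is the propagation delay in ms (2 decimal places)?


Given: distance = 1 km, speed = 300000 km/s
Delay = distance / speed = 1 / 300000 seconds
Delay in ms = 1 * 1000 / 300000
Delay = 0.0033 ms
Rounded to 2 dp = 0.00 ms

0.00


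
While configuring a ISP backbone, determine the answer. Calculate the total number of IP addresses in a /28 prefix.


Given: CIDR prefix /28
Host bits = 32 - 28 = 4
Total addresses = 2^4 = 16

16


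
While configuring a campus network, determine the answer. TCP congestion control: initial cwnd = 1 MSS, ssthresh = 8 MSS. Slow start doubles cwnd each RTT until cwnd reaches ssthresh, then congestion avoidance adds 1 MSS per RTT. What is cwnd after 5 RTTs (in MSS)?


RTT 0: cwnd = 1 MSS (initial)
RTT 1: cwnd = 2 MSS (slow start, doubled)
RTT 2: cwnd = 4 MSS (slow start, doubled)
RTT 3: cwnd = 8 MSS (slow start, doubled)
RTT 4: cwnd = 9 MSS (congestion avoidance, +1)
RTT 5: cwnd = 10 MSS (congestion avoidance, +1)

10


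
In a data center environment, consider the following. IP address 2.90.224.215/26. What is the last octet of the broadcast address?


Given: IP = 2.90.224.215, prefix = /26
Host bits = 32 - 26 = 6
Network last octet = 215 AND mask = 192
Host part size = 2^6 - 1 = 63
Broadcast last octet = 192 OR 63 = 255

255


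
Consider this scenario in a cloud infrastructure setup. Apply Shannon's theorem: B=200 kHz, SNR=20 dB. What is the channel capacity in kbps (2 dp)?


Given: B = 200 kHz, SNR = 20 dB
SNR linear = 10^(20/10) = 100
1 + SNR = 101
log2(101) = 6.6582114828
C = 200 * 1000 * 6.6582114828 = 1331642.2966 bps
C = 1331.642297 kbps -> 1331.64 kbps (2 dp)

1331.64


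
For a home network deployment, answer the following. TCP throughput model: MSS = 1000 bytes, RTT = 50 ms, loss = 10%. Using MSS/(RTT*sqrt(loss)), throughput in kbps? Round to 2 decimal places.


Given: MSS = 1000 bytes, RTT = 50 ms, loss = 10%
RTT in seconds = 50 / 1000 = 0.05
Loss rate = 10% = 0.1
sqrt(loss) = sqrt(0.1) = 0.316227766017
Throughput (bytes/s) = 1000 / (0.05 * 0.316227766017) = 63245.5532
Throughput (kbps) = 63245.5532 * 8 / 1000 = 505.964426 -> 505.96 kbps (2 dp)

505.96


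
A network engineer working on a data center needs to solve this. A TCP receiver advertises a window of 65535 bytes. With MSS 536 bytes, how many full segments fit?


Given: RWND = 65535 bytes, MSS = 536 bytes
Full segments = floor(RWND / MSS)
Full segments = floor(65535 / 536)
Full segments = floor(122.2668) = 122

122


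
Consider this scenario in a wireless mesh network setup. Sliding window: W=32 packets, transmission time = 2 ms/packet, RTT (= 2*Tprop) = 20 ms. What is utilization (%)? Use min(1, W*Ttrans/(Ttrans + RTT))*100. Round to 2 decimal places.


Given: W = 32, Ttrans = 2 ms, RTT = 20 ms (= 2 * Tprop, Tprop = 10 ms)
Cycle time = Ttrans + RTT = 2 + 20 = 22 ms (first packet sent until its ACK returns)
W * Ttrans = 32 * 2 = 64 ms of sending per cycle
W * Ttrans / (Ttrans + RTT) = 64 / 22 = 2.909091
U = min(1, 2.909091) = 1.000000
U% = 100.00%

100.00


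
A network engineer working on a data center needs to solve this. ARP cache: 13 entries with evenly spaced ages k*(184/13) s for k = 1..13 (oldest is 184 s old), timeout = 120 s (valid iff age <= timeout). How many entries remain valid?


Ages are k * 184/13 s for k = 1..13 (spacing = 14.1538 s).
Entry k is valid iff k * 184/13 <= 120 iff k <= 13 * 120 / 184 = 8.4783
n_valid = floor(8.4783) = 8
(n_stale = 13 - 8 = 5)

8


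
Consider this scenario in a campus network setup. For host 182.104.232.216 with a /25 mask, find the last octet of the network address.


Given: IP = 182.104.232.216, prefix = /25
Subnet mask = 255.255.255.128
Last octet of IP: 216
Last octet of mask: 128
Network last octet = 216 AND 128 = 128

128


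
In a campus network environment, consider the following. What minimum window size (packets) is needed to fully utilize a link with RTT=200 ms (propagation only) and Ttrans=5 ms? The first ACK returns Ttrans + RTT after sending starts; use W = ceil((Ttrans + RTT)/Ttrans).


Given: Ttrans = 5 ms, RTT = 200 ms (= 2 * Tprop, Tprop = 100 ms)
Time until first ACK returns = Ttrans + RTT = 5 + 200 = 205 ms
Need W * Ttrans >= Ttrans + RTT  ->  W >= (Ttrans + RTT) / Ttrans
(Ttrans + RTT) / Ttrans = 205 / 5 = 41
W_min = ceil(41) = 41

41


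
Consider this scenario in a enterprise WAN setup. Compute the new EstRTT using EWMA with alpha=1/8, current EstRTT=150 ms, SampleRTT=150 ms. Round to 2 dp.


Given: EstRTT = 150 ms, SampleRTT = 150 ms, alpha = 1/8
New EstRTT = (1 - alpha) * EstRTT + alpha * SampleRTT
(7/8) * 150 = 131.25
(1/8) * 150 = 18.75
New EstRTT = 131.25 + 18.75 = 150 ms -> 150.00 ms (2 dp)

150.00


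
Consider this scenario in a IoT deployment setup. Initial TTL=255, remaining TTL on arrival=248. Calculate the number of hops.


Given: initial TTL = 255, received TTL = 248
Hops = initial TTL - received TTL
Hops = 255 - 248 = 7

7


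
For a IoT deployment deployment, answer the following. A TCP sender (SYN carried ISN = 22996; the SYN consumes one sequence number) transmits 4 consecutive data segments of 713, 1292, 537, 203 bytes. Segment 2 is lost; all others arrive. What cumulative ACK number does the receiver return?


SYN uses sequence number 22996; first data byte = ISN + 1 = 22997.
Segment 1: SEQ = 22997, len = 713 B, covers [22997, 23709]
Segment 2: SEQ = 23710, len = 1292 B, covers [23710, 25001] [LOST]
Segment 3: SEQ = 25002, len = 537 B, covers [25002, 25538]
Segment 4: SEQ = 25539, len = 203 B, covers [25539, 25741]
In-order data received: bytes [22997, 23709] (segments 1..1).
Segment 2 missing -> gap begins at byte 23710; later segments buffered out of order.
Cumulative ACK = next expected in-order byte = 22997 + 713 = 23710

23710


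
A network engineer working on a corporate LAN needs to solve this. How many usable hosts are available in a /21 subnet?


Given: subnet mask /21
Host bits = 32 - 21 = 11
Total addresses = 2^11 = 2048
Usable hosts = 2048 - 2 (network + broadcast) = 2046

2046


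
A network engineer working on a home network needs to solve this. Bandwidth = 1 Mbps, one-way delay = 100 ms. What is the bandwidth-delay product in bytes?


Given: bandwidth = 1 Mbps, delay = 100 ms
BDP in bits = 1 * 10^6 * 100 / 1000
BDP in bits = 100000
BDP in bytes = 100000 / 8 = 12500

12500


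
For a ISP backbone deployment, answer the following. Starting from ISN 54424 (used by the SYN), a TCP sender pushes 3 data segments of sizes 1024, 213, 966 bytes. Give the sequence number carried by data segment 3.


The SYN occupies sequence number ISN = 54424, so the first data byte is ISN + 1 = 54425.
SEQ of data segment i = (ISN + 1) + sum of payload sizes of segments 1..i-1.
Segment 1: SEQ = 54425, payload = 1024 bytes
Segment 2: SEQ = 55449, payload = 213 bytes
Segment 3: SEQ = 55662, payload = 966 bytes
SEQ of segment 3 = 54425 + 1024 + 213 = 55662

55662


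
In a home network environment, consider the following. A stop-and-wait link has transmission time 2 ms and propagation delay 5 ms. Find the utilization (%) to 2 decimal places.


Given: Ttrans = 2 ms, Tprop = 5 ms
RTT = 2 * Tprop = 2 * 5 = 10 ms
U = Ttrans / (Ttrans + RTT)
U = 2 / (2 + 10)
U = 2 / 12 = 0.166667
U% = 16.67%

16.67


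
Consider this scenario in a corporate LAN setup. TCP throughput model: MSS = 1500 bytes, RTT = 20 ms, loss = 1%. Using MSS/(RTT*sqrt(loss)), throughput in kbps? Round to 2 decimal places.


Given: MSS = 1500 bytes, RTT = 20 ms, loss = 1%
RTT in seconds = 20 / 1000 = 0.02
Loss rate = 1% = 0.01
sqrt(loss) = sqrt(0.01) = 0.1
Throughput (bytes/s) = 1500 / (0.02 * 0.1) = 750000.0000
Throughput (kbps) = 750000.0000 * 8 / 1000 = 6000.000000 -> 6000.00 kbps (2 dp)

6000.00


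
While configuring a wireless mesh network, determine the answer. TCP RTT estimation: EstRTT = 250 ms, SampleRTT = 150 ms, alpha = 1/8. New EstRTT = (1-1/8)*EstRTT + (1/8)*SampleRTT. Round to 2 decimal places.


Given: EstRTT = 250 ms, SampleRTT = 150 ms, alpha = 1/8
New EstRTT = (1 - alpha) * EstRTT + alpha * SampleRTT
(7/8) * 250 = 218.75
(1/8) * 150 = 18.75
New EstRTT = 218.75 + 18.75 = 237.5 ms -> 237.50 ms (2 dp)

237.50


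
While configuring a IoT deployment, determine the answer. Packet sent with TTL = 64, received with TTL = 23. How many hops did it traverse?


Given: initial TTL = 64, received TTL = 23
Hops = initial TTL - received TTL
Hops = 64 - 23 = 41

41


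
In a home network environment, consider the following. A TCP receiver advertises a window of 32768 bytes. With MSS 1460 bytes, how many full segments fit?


Given: RWND = 32768 bytes, MSS = 1460 bytes
Full segments = floor(RWND / MSS)
Full segments = floor(32768 / 1460)
Full segments = floor(22.4438) = 22

22


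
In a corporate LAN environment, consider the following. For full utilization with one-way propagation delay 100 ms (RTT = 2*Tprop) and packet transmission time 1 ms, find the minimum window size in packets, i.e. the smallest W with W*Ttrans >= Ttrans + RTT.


Given: Ttrans = 1 ms, RTT = 200 ms (= 2 * Tprop, Tprop = 100 ms)
Time until first ACK returns = Ttrans + RTT = 1 + 200 = 201 ms
Need W * Ttrans >= Ttrans + RTT  ->  W >= (Ttrans + RTT) / Ttrans
(Ttrans + RTT) / Ttrans = 201 / 1 = 201
W_min = ceil(201) = 201

201


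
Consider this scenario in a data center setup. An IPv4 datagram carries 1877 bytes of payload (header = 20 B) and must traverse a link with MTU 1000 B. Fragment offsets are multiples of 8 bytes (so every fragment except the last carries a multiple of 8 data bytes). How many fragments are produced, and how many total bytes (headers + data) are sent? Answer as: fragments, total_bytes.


Max data per non-final fragment = floor((MTU - header)/8)*8 = floor((1000 - 20)/8)*8 = floor(980/8)*8 = 976 B
Final fragment needs no 8-byte alignment: it can carry up to MTU - header = 980 B
Non-final fragments needed = ceil((payload - 980) / 976) = ceil(897/976) = ceil(0.9191) = 1
Number of fragments = 1 + 1 = 2
Fragment sizes (data): 1 * 976 B + 901 B (last, 901 <= 980 OK)
Total bytes sent = payload + n_frags * header = 1877 + 2*20 = 1877 + 40 = 1917 B

2, 1917


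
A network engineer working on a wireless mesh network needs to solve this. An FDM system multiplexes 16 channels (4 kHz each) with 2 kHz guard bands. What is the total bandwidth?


Given: 16 channels, 4 kHz each, guard = 2 kHz
Channel bandwidth = 16 * 4 = 64 kHz
Guard bands = 15 gaps * 2 kHz = 30 kHz
Total = 64 + 30 = 94 kHz

94


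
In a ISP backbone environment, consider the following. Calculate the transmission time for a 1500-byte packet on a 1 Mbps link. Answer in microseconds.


Given: packet = 1500 bytes, bandwidth = 1 Mbps
Packet in bits = 1500 * 8 = 12000 bits
Bandwidth = 1 * 10^6 = 1000000 bps
Time = 12000 / 1000000 seconds
Time in us = 12000 * 10^6 / 1000000 = 12000

12000


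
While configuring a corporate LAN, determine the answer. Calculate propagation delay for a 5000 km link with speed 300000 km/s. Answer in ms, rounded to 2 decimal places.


Given: distance = 5000 km, speed = 300000 km/s
Delay = distance / speed = 5000 / 300000 seconds
Delay in ms = 5000 * 1000 / 300000
Delay = 16.6667 ms
Rounded to 2 dp = 16.67 ms

16.67


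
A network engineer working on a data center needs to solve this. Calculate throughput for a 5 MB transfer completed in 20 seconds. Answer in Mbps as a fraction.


Given: file = 5 MB, time = 20 s
File in Mb = 5 * 8 = 40 Mb
Throughput = 40 / 20 Mbps
Throughput = 2 Mbps

2


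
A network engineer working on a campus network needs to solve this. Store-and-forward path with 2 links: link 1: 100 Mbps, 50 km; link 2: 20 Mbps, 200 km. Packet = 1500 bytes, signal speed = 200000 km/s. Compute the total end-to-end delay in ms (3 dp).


Packet = 1500 bytes = 12000 bits. Store-and-forward: sum (t_trans + t_prop) per link.
Link 1: t_trans = 12000/(100*10^6) s = 0.1200 ms; t_prop = 50/200000 s = 0.2500 ms; subtotal = 0.3700 ms
Link 2: t_trans = 12000/(20*10^6) s = 0.6000 ms; t_prop = 200/200000 s = 1.0000 ms; subtotal = 1.6000 ms
End-to-end = 0.3700 + 1.6000 = 1.9700 ms -> 1.970 ms (3 dp)

1.970


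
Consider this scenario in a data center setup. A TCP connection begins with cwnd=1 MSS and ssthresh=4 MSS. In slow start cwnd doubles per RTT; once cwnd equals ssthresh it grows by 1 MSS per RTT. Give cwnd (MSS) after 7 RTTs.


RTT 0: cwnd = 1 MSS (initial)
RTT 1: cwnd = 2 MSS (slow start, doubled)
RTT 2: cwnd = 4 MSS (slow start, doubled)
RTT 3: cwnd = 5 MSS (congestion avoidance, +1)
RTT 4: cwnd = 6 MSS (congestion avoidance, +1)
RTT 5: cwnd = 7 MSS (congestion avoidance, +1)
RTT 6: cwnd = 8 MSS (congestion avoidance, +1)
RTT 7: cwnd = 9 MSS (congestion avoidance, +1)

9


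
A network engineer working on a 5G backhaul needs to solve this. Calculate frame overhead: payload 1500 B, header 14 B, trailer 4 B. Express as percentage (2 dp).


Given: payload = 1500 B, header = 14 B, trailer = 4 B
Overhead bytes = header + trailer = 14 + 4 = 18
Total frame = payload + overhead = 1500 + 18 = 1518
Overhead % = 18 / 1518 * 100 = 1.1858% -> 1.19% (2 dp)

1.19


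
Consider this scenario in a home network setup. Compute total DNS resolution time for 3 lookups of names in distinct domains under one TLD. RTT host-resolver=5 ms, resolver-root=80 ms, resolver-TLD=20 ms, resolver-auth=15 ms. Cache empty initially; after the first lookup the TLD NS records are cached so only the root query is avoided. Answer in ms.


Lookup 1 (cold cache): local + root + TLD + auth = 5 + 80 + 20 + 15 = 120 ms
Lookups 2..3 (TLD NS cached -> skip root; new domain -> still ask TLD and auth): local + TLD + auth = 5 + 20 + 15 = 40 ms each
Remaining 2 lookups: 2 * 40 = 80 ms
Total = 120 + 80 = 200 ms

200


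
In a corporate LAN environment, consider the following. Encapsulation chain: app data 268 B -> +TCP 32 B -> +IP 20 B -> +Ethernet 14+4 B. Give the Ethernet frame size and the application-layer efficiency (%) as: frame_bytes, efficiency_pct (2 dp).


TCP segment = 268 + 32 = 300 B
IP packet = 300 + 20 = 320 B
Ethernet frame = 320 + 14 + 4 = 338 B
Efficiency = app / frame = 268 / 338 = 0.792899 = 79.2899% -> 79.29% (2 dp)

338, 79.29


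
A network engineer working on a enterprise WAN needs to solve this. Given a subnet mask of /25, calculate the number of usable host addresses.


Given: subnet mask /25
Host bits = 32 - 25 = 7
Total addresses = 2^7 = 128
Usable hosts = 128 - 2 (network + broadcast) = 126

126


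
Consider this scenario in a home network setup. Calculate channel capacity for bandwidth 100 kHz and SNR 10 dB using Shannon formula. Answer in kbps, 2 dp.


Given: B = 100 kHz, SNR = 10 dB
SNR linear = 10^(10/10) = 10
1 + SNR = 11
log2(11) = 3.4594316186
C = 100 * 1000 * 3.4594316186 = 345943.1619 bps
C = 345.943162 kbps -> 345.94 kbps (2 dp)

345.94


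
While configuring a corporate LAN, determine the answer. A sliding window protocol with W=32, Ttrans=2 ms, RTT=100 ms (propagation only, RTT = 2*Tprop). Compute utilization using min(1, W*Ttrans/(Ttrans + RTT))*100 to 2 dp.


Given: W = 32, Ttrans = 2 ms, RTT = 100 ms (= 2 * Tprop, Tprop = 50 ms)
Cycle time = Ttrans + RTT = 2 + 100 = 102 ms (first packet sent until its ACK returns)
W * Ttrans = 32 * 2 = 64 ms of sending per cycle
W * Ttrans / (Ttrans + RTT) = 64 / 102 = 0.627451
U = min(1, 0.627451) = 0.627451
U% = 62.75%

62.75


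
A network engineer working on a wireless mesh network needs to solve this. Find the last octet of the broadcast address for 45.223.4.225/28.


Given: IP = 45.223.4.225, prefix = /28
Host bits = 32 - 28 = 4
Network last octet = 225 AND mask = 224
Host part size = 2^4 - 1 = 15
Broadcast last octet = 224 OR 15 = 239

239


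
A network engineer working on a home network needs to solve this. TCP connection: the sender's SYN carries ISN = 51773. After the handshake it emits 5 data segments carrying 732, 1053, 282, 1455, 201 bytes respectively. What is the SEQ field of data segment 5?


The SYN occupies sequence number ISN = 51773, so the first data byte is ISN + 1 = 51774.
SEQ of data segment i = (ISN + 1) + sum of payload sizes of segments 1..i-1.
Segment 1: SEQ = 51774, payload = 732 bytes
Segment 2: SEQ = 52506, payload = 1053 bytes
Segment 3: SEQ = 53559, payload = 282 bytes
Segment 4: SEQ = 53841, payload = 1455 bytes
Segment 5: SEQ = 55296, payload = 201 bytes
SEQ of segment 5 = 51774 + 732 + 1053 + 282 + 1455 = 55296

55296


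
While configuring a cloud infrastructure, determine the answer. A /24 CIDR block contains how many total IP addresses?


Given: CIDR prefix /24
Host bits = 32 - 24 = 8
Total addresses = 2^8 = 256

256


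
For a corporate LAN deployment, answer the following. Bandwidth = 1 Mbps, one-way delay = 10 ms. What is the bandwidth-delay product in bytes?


Given: bandwidth = 1 Mbps, delay = 10 ms
BDP in bits = 1 * 10^6 * 10 / 1000
BDP in bits = 10000
BDP in bytes = 10000 / 8 = 1250

1250


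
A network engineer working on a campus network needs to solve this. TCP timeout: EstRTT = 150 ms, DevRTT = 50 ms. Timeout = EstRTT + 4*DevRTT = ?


Given: EstRTT = 150 ms, DevRTT = 50 ms
Timeout = EstRTT + 4 * DevRTT
4 * DevRTT = 4 * 50 = 200
Timeout = 150 + 200 = 350 ms

350


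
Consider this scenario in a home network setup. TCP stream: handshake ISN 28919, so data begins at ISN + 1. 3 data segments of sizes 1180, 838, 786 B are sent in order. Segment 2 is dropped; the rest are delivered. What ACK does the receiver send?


SYN uses sequence number 28919; first data byte = ISN + 1 = 28920.
Segment 1: SEQ = 28920, len = 1180 B, covers [28920, 30099]
Segment 2: SEQ = 30100, len = 838 B, covers [30100, 30937] [LOST]
Segment 3: SEQ = 30938, len = 786 B, covers [30938, 31723]
In-order data received: bytes [28920, 30099] (segments 1..1).
Segment 2 missing -> gap begins at byte 30100; later segments buffered out of order.
Cumulative ACK = next expected in-order byte = 28920 + 1180 = 30100

30100


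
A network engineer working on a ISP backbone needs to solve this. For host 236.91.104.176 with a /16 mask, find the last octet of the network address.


Given: IP = 236.91.104.176, prefix = /16
Subnet mask = 255.255.0.0
Last octet of IP: 176
Last octet of mask: 0
Network last octet = 176 AND 0 = 0

0


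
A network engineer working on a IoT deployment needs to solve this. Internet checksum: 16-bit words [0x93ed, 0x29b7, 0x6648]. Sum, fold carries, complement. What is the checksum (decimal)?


Given words: [0x93ed, 0x29b7, 0x6648]
Step 1: Sum all words
Raw sum = 37869 + 10679 + 26184 = 74732
Step 2: Fold carry: (9196 + 1) = 9197
One's complement = ~9197 & 0xFFFF = 56338

56338


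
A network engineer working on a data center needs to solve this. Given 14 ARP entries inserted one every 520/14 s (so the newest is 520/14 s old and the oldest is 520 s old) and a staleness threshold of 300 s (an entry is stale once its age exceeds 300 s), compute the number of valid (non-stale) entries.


Ages are k * 520/14 s for k = 1..14 (spacing = 37.1429 s).
Entry k is valid iff k * 520/14 <= 300 iff k <= 14 * 300 / 520 = 8.0769
n_valid = floor(8.0769) = 8
(n_stale = 14 - 8 = 6)

8


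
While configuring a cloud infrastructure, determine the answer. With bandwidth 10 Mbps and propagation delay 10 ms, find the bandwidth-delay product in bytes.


Given: bandwidth = 10 Mbps, delay = 10 ms
BDP in bits = 10 * 10^6 * 10 / 1000
BDP in bits = 100000
BDP in bytes = 100000 / 8 = 12500

12500


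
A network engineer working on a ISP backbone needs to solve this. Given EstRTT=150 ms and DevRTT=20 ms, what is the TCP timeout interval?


Given: EstRTT = 150 ms, DevRTT = 20 ms
Timeout = EstRTT + 4 * DevRTT
4 * DevRTT = 4 * 20 = 80
Timeout = 150 + 80 = 230 ms

230


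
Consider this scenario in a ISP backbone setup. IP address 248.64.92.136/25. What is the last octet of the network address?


Given: IP = 248.64.92.136, prefix = /25
Subnet mask = 255.255.255.128
Last octet of IP: 136
Last octet of mask: 128
Network last octet = 136 AND 128 = 128

128


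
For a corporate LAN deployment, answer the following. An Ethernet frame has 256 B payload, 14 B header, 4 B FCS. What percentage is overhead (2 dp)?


Given: payload = 256 B, header = 14 B, trailer = 4 B
Overhead bytes = header + trailer = 14 + 4 = 18
Total frame = payload + overhead = 256 + 18 = 274
Overhead % = 18 / 274 * 100 = 6.5693% -> 6.57% (2 dp)

6.57


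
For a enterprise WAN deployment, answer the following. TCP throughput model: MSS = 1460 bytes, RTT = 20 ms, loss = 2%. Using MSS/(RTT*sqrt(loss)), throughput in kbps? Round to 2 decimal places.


Given: MSS = 1460 bytes, RTT = 20 ms, loss = 2%
RTT in seconds = 20 / 1000 = 0.02
Loss rate = 2% = 0.02
sqrt(loss) = sqrt(0.02) = 0.141421356237
Throughput (bytes/s) = 1460 / (0.02 * 0.141421356237) = 516187.9503
Throughput (kbps) = 516187.9503 * 8 / 1000 = 4129.503602 -> 4129.50 kbps (2 dp)

4129.50


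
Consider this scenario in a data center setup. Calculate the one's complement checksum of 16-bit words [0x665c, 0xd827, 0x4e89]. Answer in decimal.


Given words: [0x665c, 0xd827, 0x4e89]
Step 1: Sum all words
Raw sum = 26204 + 55335 + 20105 = 101644
Step 2: Fold carry: (36108 + 1) = 36109
One's complement = ~36109 & 0xFFFF = 29426

29426


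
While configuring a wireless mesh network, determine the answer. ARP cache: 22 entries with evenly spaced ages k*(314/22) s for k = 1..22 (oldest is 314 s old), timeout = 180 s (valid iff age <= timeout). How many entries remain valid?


Ages are k * 314/22 s for k = 1..22 (spacing = 14.2727 s).
Entry k is valid iff k * 314/22 <= 180 iff k <= 22 * 180 / 314 = 12.6115
n_valid = floor(12.6115) = 12
(n_stale = 22 - 12 = 10)

12


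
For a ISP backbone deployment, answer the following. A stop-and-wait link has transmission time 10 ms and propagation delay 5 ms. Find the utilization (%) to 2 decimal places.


Given: Ttrans = 10 ms, Tprop = 5 ms
RTT = 2 * Tprop = 2 * 5 = 10 ms
U = Ttrans / (Ttrans + RTT)
U = 10 / (10 + 10)
U = 10 / 20 = 0.5
U% = 50.00%

50.00


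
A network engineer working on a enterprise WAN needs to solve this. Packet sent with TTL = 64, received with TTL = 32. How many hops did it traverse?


Given: initial TTL = 64, received TTL = 32
Hops = initial TTL - received TTL
Hops = 64 - 32 = 32

32


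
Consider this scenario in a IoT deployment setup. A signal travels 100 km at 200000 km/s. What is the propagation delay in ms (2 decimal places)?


Given: distance = 100 km, speed = 200000 km/s
Delay = distance / speed = 100 / 200000 seconds
Delay in ms = 100 * 1000 / 200000
Delay = 0.5000 ms
Rounded to 2 dp = 0.50 ms

0.50


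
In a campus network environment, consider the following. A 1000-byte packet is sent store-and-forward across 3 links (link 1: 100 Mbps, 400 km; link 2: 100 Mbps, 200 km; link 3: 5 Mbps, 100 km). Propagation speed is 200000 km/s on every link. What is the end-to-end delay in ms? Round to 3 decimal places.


Packet = 1000 bytes = 8000 bits. Store-and-forward: sum (t_trans + t_prop) per link.
Link 1: t_trans = 8000/(100*10^6) s = 0.0800 ms; t_prop = 400/200000 s = 2.0000 ms; subtotal = 2.0800 ms
Link 2: t_trans = 8000/(100*10^6) s = 0.0800 ms; t_prop = 200/200000 s = 1.0000 ms; subtotal = 1.0800 ms
Link 3: t_trans = 8000/(5*10^6) s = 1.6000 ms; t_prop = 100/200000 s = 0.5000 ms; subtotal = 2.1000 ms
End-to-end = 2.0800 + 1.0800 + 2.1000 = 5.2600 ms -> 5.260 ms (3 dp)

5.260


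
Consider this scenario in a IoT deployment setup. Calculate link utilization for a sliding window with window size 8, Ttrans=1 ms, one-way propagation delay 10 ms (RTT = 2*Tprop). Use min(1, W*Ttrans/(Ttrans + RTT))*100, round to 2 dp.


Given: W = 8, Ttrans = 1 ms, RTT = 20 ms (= 2 * Tprop, Tprop = 10 ms)
Cycle time = Ttrans + RTT = 1 + 20 = 21 ms (first packet sent until its ACK returns)
W * Ttrans = 8 * 1 = 8 ms of sending per cycle
W * Ttrans / (Ttrans + RTT) = 8 / 21 = 0.380952
U = min(1, 0.380952) = 0.380952
U% = 38.10%

38.10


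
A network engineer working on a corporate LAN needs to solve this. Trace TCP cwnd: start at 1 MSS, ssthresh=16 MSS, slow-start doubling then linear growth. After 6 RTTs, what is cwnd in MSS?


RTT 0: cwnd = 1 MSS (initial)
RTT 1: cwnd = 2 MSS (slow start, doubled)
RTT 2: cwnd = 4 MSS (slow start, doubled)
RTT 3: cwnd = 8 MSS (slow start, doubled)
RTT 4: cwnd = 16 MSS (slow start, doubled)
RTT 5: cwnd = 17 MSS (congestion avoidance, +1)
RTT 6: cwnd = 18 MSS (congestion avoidance, +1)

18


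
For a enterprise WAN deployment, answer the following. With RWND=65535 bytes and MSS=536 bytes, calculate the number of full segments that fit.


Given: RWND = 65535 bytes, MSS = 536 bytes
Full segments = floor(RWND / MSS)
Full segments = floor(65535 / 536)
Full segments = floor(122.2668) = 122

122


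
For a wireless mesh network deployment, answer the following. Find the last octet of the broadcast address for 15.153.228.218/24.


Given: IP = 15.153.228.218, prefix = /24
Host bits = 32 - 24 = 8
Network last octet = 218 AND mask = 0
Host part size = 2^8 - 1 = 255
Broadcast last octet = 0 OR 255 = 255

255
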